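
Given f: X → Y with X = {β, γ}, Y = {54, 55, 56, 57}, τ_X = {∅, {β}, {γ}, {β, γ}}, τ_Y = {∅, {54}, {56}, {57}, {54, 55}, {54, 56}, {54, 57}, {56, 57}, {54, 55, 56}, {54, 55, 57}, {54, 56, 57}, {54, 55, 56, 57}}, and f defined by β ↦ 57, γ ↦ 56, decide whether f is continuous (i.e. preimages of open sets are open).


f IS continuous.

Compute f^{-1}(U) for each U ∈ τ_Y:
  U = ∅: f^{-1}(U) = ∅ ∈ τ_X ✓.
  U = {54}: f^{-1}(U) = ∅ ∈ τ_X ✓.
  U = {56}: f^{-1}(U) = {γ} ∈ τ_X ✓.
  U = {57}: f^{-1}(U) = {β} ∈ τ_X ✓.
  U = {54, 55}: f^{-1}(U) = ∅ ∈ τ_X ✓.
  U = {54, 56}: f^{-1}(U) = {γ} ∈ τ_X ✓.
  U = {54, 57}: f^{-1}(U) = {β} ∈ τ_X ✓.
  U = {56, 57}: f^{-1}(U) = {β, γ} ∈ τ_X ✓.
  U = {54, 55, 56}: f^{-1}(U) = {γ} ∈ τ_X ✓.
  U = {54, 55, 57}: f^{-1}(U) = {β} ∈ τ_X ✓.
  U = {54, 56, 57}: f^{-1}(U) = {β, γ} ∈ τ_X ✓.
  U = {54, 55, 56, 57}: f^{-1}(U) = {β, γ} ∈ τ_X ✓.
Every preimage lies in τ_X, so f IS continuous.


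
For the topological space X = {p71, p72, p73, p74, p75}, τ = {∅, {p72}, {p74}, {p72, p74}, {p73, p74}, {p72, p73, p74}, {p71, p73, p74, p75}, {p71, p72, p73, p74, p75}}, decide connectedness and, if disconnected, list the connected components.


(X, τ) is disconnected; components = [{p72}, {p71, p73, p74, p75}].

Find clopen sets (U ∈ τ with X ∖ U ∈ τ):
  U = ∅, X ∖ U = {p71, p72, p73, p74, p75} — both open, so U is clopen.
  U = {p72}, X ∖ U = {p71, p73, p74, p75} — both open, so U is clopen.
  U = {p71, p73, p74, p75}, X ∖ U = {p72} — both open, so U is clopen.
  U = {p71, p72, p73, p74, p75}, X ∖ U = ∅ — both open, so U is clopen.
Nontrivial clopen(s) exist: e.g. {p72}. So (X, τ) is disconnected.
Compute connected components by grouping points that agree on all clopens:
  component: {p72}
  component: {p71, p73, p74, p75}


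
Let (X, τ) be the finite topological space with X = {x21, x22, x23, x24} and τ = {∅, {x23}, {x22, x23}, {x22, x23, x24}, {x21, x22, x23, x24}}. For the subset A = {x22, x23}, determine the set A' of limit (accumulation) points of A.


A' = {x21, x22, x24}

For each x ∈ X, list the open sets U ∈ τ with x ∈ U, then check whether U ∩ (A ∖ {x}) ≠ ∅ for every such U.
  x = x21: opens ∋ x are {x21, x22, x23, x24}; each meets A ∖ {x21}, so x IS a limit point.
  x = x22: opens ∋ x are {x22, x23}, {x22, x23, x24}, {x21, x22, x23, x24}; each meets A ∖ {x22}, so x IS a limit point.
  x = x23: open {x23} ∋ x has {x23} ∩ (A ∖ {x23}) = ∅, so x is NOT a limit point.
  x = x24: opens ∋ x are {x22, x23, x24}, {x21, x22, x23, x24}; each meets A ∖ {x24}, so x IS a limit point.
Collecting: A' = {x21, x22, x24}.


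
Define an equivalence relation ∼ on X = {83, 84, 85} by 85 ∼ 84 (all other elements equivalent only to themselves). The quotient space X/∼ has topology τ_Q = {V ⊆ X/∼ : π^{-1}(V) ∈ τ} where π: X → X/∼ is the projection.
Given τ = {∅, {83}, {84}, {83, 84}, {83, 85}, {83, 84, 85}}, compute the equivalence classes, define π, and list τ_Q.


X/∼ = {[83], [84=85]}; |τ_Q| = 3.

Equivalence classes: [83], [84=85].
Quotient map π: X → X/∼ sends 83 ↦ [83], 84 ↦ [84=85], 85 ↦ [84=85].
For each subset V ⊆ X/∼, compute π^{-1}(V) ⊆ X and check whether π^{-1}(V) ∈ τ. V is open in τ_Q iff π^{-1}(V) ∈ τ.
  V = {}: π^{-1}(V) = ∅ ∈ τ ✓.
  V = {[83]}: π^{-1}(V) = {83} ∈ τ ✓.
  V = {[84=85]}: π^{-1}(V) = {84, 85} ∉ τ ✗.
  V = {[83], [84=85]}: π^{-1}(V) = {83, 84, 85} ∈ τ ✓.
Open sets in the quotient: τ_Q = {{}, {[83]}, {[83], [84=85]}} (3 elements).


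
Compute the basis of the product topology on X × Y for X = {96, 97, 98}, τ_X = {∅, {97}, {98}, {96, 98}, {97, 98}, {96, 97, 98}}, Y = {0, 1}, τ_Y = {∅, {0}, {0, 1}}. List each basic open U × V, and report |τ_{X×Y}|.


Basis B = {∅ × ∅, {97} × {0}, {98} × {0}, {96, 98} × {0}, {97} × {0, 1}, {97, 98} × {0}, {98} × {0, 1}, {96, 97, 98} × {0}, {96, 98} × {0, 1}, {97, 98} × {0, 1}, {96, 97, 98} × {0, 1}}; |τ_{X×Y}| = 18.

Enumerate products U × V with U ∈ τ_X, V ∈ τ_Y (deduplicated):
  ∅ × ∅ = {} (∅)
  {97} × {0} = {(97,0)}
  {98} × {0} = {(98,0)}
  {96, 98} × {0} = {(96,0), (98,0)}
  {97} × {0, 1} = {(97,0), (97,1)}
  {97, 98} × {0} = {(97,0), (98,0)}
  {98} × {0, 1} = {(98,0), (98,1)}
  {96, 97, 98} × {0} = {(96,0), (97,0), (98,0)}
  {96, 98} × {0, 1} = {(96,0), (96,1), (98,0), (98,1)}
  {97, 98} × {0, 1} = {(97,0), (97,1), (98,0), (98,1)}
  {96, 97, 98} × {0, 1} = {(96,0), (96,1), (97,0), (97,1), (98,0), (98,1)}
These 11 distinct sets form the basis B.
Close under arbitrary unions to get τ_{X×Y}; counting gives |τ_{X×Y}| = 18.


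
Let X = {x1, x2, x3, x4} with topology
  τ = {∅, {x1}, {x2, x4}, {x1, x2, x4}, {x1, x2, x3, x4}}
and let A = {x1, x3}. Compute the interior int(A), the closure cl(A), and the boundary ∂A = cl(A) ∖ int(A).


int(A) = {x1}, cl(A) = {x1, x3}, ∂A = {x3}.

Closed sets in (X, τ) are complements of opens:
  closed(X, τ) = {∅, {x3}, {x1, x3}, {x2, x3, x4}, {x1, x2, x3, x4}}.
int(A) = ⋃ {U ∈ τ : U ⊆ A}. Opens contained in A: ∅, {x1}.
Taking the union of these: int(A) = {x1}.
cl(A) = ⋂ {C closed : A ⊆ C}. Closed sets containing A: {x1, x3}, {x1, x2, x3, x4}.
Intersecting these: cl(A) = {x1, x3}.
∂A = cl(A) ∖ int(A) = {x1, x3} ∖ {x1} = {x3}.


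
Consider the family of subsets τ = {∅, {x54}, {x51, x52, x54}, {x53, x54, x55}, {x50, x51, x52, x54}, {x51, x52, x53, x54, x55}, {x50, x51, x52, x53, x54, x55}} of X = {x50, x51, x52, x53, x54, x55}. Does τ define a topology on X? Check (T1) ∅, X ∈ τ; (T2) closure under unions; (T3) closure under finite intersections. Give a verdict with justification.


τ IS a topology on X.

Axiom (T1): ∅ ∈ τ? Yes; X ∈ τ? Yes.
Axiom (T2/T3): check pairwise unions and intersections of members of τ.
All pairwise intersections and unions checked — each lies in τ. Therefore τ satisfies (T1), (T2), (T3): it IS a topology on X.


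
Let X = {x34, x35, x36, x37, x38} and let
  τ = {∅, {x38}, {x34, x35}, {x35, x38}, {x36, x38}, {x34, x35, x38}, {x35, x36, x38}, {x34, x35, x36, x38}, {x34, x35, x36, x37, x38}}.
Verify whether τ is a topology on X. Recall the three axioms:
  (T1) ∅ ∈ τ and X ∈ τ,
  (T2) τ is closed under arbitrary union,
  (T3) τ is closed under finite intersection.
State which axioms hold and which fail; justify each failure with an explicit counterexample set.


τ is NOT a topology on X.

Axiom (T1): ∅ ∈ τ? Yes; X ∈ τ? Yes.
Axiom (T2/T3): check pairwise unions and intersections of members of τ.
Counterexample for (T3): {x34, x35} ∩ {x35, x38} = {x35} ∉ τ. Therefore τ is NOT a topology.


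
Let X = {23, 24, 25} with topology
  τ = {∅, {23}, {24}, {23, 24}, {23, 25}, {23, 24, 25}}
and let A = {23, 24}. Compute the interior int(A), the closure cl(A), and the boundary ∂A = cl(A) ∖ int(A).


int(A) = {23, 24}, cl(A) = {23, 24, 25}, ∂A = {25}.

Closed sets in (X, τ) are complements of opens:
  closed(X, τ) = {∅, {24}, {25}, {23, 25}, {24, 25}, {23, 24, 25}}.
int(A) = ⋃ {U ∈ τ : U ⊆ A}. Opens contained in A: ∅, {23}, {24}, {23, 24}.
Taking the union of these: int(A) = {23, 24}.
cl(A) = ⋂ {C closed : A ⊆ C}. Closed sets containing A: {23, 24, 25}.
Intersecting these: cl(A) = {23, 24, 25}.
∂A = cl(A) ∖ int(A) = {23, 24, 25} ∖ {23, 24} = {25}.


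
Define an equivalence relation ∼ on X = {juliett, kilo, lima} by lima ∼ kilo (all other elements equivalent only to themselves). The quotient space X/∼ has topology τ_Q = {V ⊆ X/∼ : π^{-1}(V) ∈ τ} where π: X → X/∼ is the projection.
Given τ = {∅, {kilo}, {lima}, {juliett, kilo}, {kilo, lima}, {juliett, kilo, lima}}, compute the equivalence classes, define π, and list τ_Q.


X/∼ = {[juliett], [kilo=lima]}; |τ_Q| = 3.

Equivalence classes: [juliett], [kilo=lima].
Quotient map π: X → X/∼ sends juliett ↦ [juliett], kilo ↦ [kilo=lima], lima ↦ [kilo=lima].
For each subset V ⊆ X/∼, compute π^{-1}(V) ⊆ X and check whether π^{-1}(V) ∈ τ. V is open in τ_Q iff π^{-1}(V) ∈ τ.
  V = {}: π^{-1}(V) = ∅ ∈ τ ✓.
  V = {[juliett]}: π^{-1}(V) = {juliett} ∉ τ ✗.
  V = {[kilo=lima]}: π^{-1}(V) = {kilo, lima} ∈ τ ✓.
  V = {[juliett], [kilo=lima]}: π^{-1}(V) = {juliett, kilo, lima} ∈ τ ✓.
Open sets in the quotient: τ_Q = {{}, {[kilo=lima]}, {[juliett], [kilo=lima]}} (3 elements).


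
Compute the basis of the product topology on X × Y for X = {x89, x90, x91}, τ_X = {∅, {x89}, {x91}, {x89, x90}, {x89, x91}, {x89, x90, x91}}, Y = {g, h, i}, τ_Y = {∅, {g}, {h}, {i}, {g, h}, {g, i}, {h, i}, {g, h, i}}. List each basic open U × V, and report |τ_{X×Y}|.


Basis B = {∅ × ∅, {x89} × {g}, {x89} × {h}, {x89} × {i}, {x91} × {g}, {x91} × {h}, {x91} × {i}, {x89} × {g, h}, {x89} × {g, i}, {x89, x90} × {g}, {x89, x91} × {g}, {x89} × {h, i}, {x89, x90} × {h}, {x89, x91} × {h}, {x89, x90} × {i}, {x89, x91} × {i}, {x91} × {g, h}, {x91} × {g, i}, {x91} × {h, i}, {x89} × {g, h, i}, {x89, x90, x91} × {g}, {x89, x90, x91} × {h}, {x89, x90, x91} × {i}, {x91} × {g, h, i}, {x89, x90} × {g, h}, {x89, x91} × {g, h}, {x89, x90} × {g, i}, {x89, x91} × {g, i}, {x89, x90} × {h, i}, {x89, x91} × {h, i}, {x89, x90} × {g, h, i}, {x89, x91} × {g, h, i}, {x89, x90, x91} × {g, h}, {x89, x90, x91} × {g, i}, {x89, x90, x91} × {h, i}, {x89, x90, x91} × {g, h, i}}; |τ_{X×Y}| = 216.

Enumerate products U × V with U ∈ τ_X, V ∈ τ_Y (deduplicated):
  ∅ × ∅ = {} (∅)
  {x89} × {g} = {(x89,g)}
  {x89} × {h} = {(x89,h)}
  {x89} × {i} = {(x89,i)}
  {x91} × {g} = {(x91,g)}
  {x91} × {h} = {(x91,h)}
  {x91} × {i} = {(x91,i)}
  {x89} × {g, h} = {(x89,g), (x89,h)}
  {x89} × {g, i} = {(x89,g), (x89,i)}
  {x89, x90} × {g} = {(x89,g), (x90,g)}
  {x89, x91} × {g} = {(x89,g), (x91,g)}
  {x89} × {h, i} = {(x89,h), (x89,i)}
  {x89, x90} × {h} = {(x89,h), (x90,h)}
  {x89, x91} × {h} = {(x89,h), (x91,h)}
  {x89, x90} × {i} = {(x89,i), (x90,i)}
  {x89, x91} × {i} = {(x89,i), (x91,i)}
  {x91} × {g, h} = {(x91,g), (x91,h)}
  {x91} × {g, i} = {(x91,g), (x91,i)}
  {x91} × {h, i} = {(x91,h), (x91,i)}
  {x89} × {g, h, i} = {(x89,g), (x89,h), (x89,i)}
  {x89, x90, x91} × {g} = {(x89,g), (x90,g), (x91,g)}
  {x89, x90, x91} × {h} = {(x89,h), (x90,h), (x91,h)}
  {x89, x90, x91} × {i} = {(x89,i), (x90,i), (x91,i)}
  {x91} × {g, h, i} = {(x91,g), (x91,h), (x91,i)}
  {x89, x90} × {g, h} = {(x89,g), (x89,h), (x90,g), (x90,h)}
  {x89, x91} × {g, h} = {(x89,g), (x89,h), (x91,g), (x91,h)}
  {x89, x90} × {g, i} = {(x89,g), (x89,i), (x90,g), (x90,i)}
  {x89, x91} × {g, i} = {(x89,g), (x89,i), (x91,g), (x91,i)}
  {x89, x90} × {h, i} = {(x89,h), (x89,i), (x90,h), (x90,i)}
  {x89, x91} × {h, i} = {(x89,h), (x89,i), (x91,h), (x91,i)}
  {x89, x90} × {g, h, i} = {(x89,g), (x89,h), (x89,i), (x90,g), (x90,h), (x90,i)}
  {x89, x91} × {g, h, i} = {(x89,g), (x89,h), (x89,i), (x91,g), (x91,h), (x91,i)}
  {x89, x90, x91} × {g, h} = {(x89,g), (x89,h), (x90,g), (x90,h), (x91,g), (x91,h)}
  {x89, x90, x91} × {g, i} = {(x89,g), (x89,i), (x90,g), (x90,i), (x91,g), (x91,i)}
  {x89, x90, x91} × {h, i} = {(x89,h), (x89,i), (x90,h), (x90,i), (x91,h), (x91,i)}
  {x89, x90, x91} × {g, h, i} = {(x89,g), (x89,h), (x89,i), (x90,g), (x90,h), (x90,i), (x91,g), (x91,h), (x91,i)}
These 36 distinct sets form the basis B.
Close under arbitrary unions to get τ_{X×Y}; counting gives |τ_{X×Y}| = 216.


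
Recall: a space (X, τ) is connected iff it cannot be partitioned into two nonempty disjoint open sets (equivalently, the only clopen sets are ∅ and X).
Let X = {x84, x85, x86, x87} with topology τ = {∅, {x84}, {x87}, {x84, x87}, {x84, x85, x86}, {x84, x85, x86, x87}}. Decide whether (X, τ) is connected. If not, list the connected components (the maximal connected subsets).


(X, τ) is disconnected; components = [{x87}, {x84, x85, x86}].

Find clopen sets (U ∈ τ with X ∖ U ∈ τ):
  U = ∅, X ∖ U = {x84, x85, x86, x87} — both open, so U is clopen.
  U = {x87}, X ∖ U = {x84, x85, x86} — both open, so U is clopen.
  U = {x84, x85, x86}, X ∖ U = {x87} — both open, so U is clopen.
  U = {x84, x85, x86, x87}, X ∖ U = ∅ — both open, so U is clopen.
Nontrivial clopen(s) exist: e.g. {x84, x85, x86}. So (X, τ) is disconnected.
Compute connected components by grouping points that agree on all clopens:
  component: {x87}
  component: {x84, x85, x86}


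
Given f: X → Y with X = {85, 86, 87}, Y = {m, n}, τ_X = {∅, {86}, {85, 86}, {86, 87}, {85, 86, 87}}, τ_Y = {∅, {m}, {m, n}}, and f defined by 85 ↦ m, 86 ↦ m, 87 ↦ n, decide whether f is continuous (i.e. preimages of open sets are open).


f IS continuous.

Compute f^{-1}(U) for each U ∈ τ_Y:
  U = ∅: f^{-1}(U) = ∅ ∈ τ_X ✓.
  U = {m}: f^{-1}(U) = {85, 86} ∈ τ_X ✓.
  U = {m, n}: f^{-1}(U) = {85, 86, 87} ∈ τ_X ✓.
Every preimage lies in τ_X, so f IS continuous.


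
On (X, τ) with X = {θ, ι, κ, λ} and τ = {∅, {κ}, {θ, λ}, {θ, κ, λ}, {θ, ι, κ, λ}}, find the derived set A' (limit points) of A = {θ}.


A' = {ι, λ}

For each x ∈ X, list the open sets U ∈ τ with x ∈ U, then check whether U ∩ (A ∖ {x}) ≠ ∅ for every such U.
  x = θ: open {θ, λ} ∋ x has {θ, λ} ∩ (A ∖ {θ}) = ∅, so x is NOT a limit point.
  x = ι: opens ∋ x are {θ, ι, κ, λ}; each meets A ∖ {ι}, so x IS a limit point.
  x = κ: open {κ} ∋ x has {κ} ∩ (A ∖ {κ}) = ∅, so x is NOT a limit point.
  x = λ: opens ∋ x are {θ, λ}, {θ, κ, λ}, {θ, ι, κ, λ}; each meets A ∖ {λ}, so x IS a limit point.
Collecting: A' = {ι, λ}.


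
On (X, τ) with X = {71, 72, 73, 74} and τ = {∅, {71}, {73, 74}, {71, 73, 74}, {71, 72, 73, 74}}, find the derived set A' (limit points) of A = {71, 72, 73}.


A' = {72, 74}

For each x ∈ X, list the open sets U ∈ τ with x ∈ U, then check whether U ∩ (A ∖ {x}) ≠ ∅ for every such U.
  x = 71: open {71} ∋ x has {71} ∩ (A ∖ {71}) = ∅, so x is NOT a limit point.
  x = 72: opens ∋ x are {71, 72, 73, 74}; each meets A ∖ {72}, so x IS a limit point.
  x = 73: open {73, 74} ∋ x has {73, 74} ∩ (A ∖ {73}) = ∅, so x is NOT a limit point.
  x = 74: opens ∋ x are {73, 74}, {71, 73, 74}, {71, 72, 73, 74}; each meets A ∖ {74}, so x IS a limit point.
Collecting: A' = {72, 74}.


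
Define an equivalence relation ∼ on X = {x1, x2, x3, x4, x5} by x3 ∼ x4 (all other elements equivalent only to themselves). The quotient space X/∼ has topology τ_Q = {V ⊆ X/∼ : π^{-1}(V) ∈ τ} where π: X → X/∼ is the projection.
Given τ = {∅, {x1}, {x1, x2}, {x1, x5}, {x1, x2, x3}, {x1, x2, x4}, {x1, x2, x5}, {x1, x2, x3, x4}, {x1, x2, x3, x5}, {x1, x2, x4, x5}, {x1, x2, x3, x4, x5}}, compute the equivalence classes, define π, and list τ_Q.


X/∼ = {[x1], [x2], [x3=x4], [x5]}; |τ_Q| = 7.

Equivalence classes: [x1], [x2], [x3=x4], [x5].
Quotient map π: X → X/∼ sends x1 ↦ [x1], x2 ↦ [x2], x3 ↦ [x3=x4], x4 ↦ [x3=x4], x5 ↦ [x5].
For each subset V ⊆ X/∼, compute π^{-1}(V) ⊆ X and check whether π^{-1}(V) ∈ τ. V is open in τ_Q iff π^{-1}(V) ∈ τ.
  V = {}: π^{-1}(V) = ∅ ∈ τ ✓.
  V = {[x1]}: π^{-1}(V) = {x1} ∈ τ ✓.
  V = {[x2]}: π^{-1}(V) = {x2} ∉ τ ✗.
  V = {[x1], [x2]}: π^{-1}(V) = {x1, x2} ∈ τ ✓.
  V = {[x3=x4]}: π^{-1}(V) = {x3, x4} ∉ τ ✗.
  V = {[x1], [x3=x4]}: π^{-1}(V) = {x1, x3, x4} ∉ τ ✗.
  V = {[x2], [x3=x4]}: π^{-1}(V) = {x2, x3, x4} ∉ τ ✗.
  V = {[x1], [x2], [x3=x4]}: π^{-1}(V) = {x1, x2, x3, x4} ∈ τ ✓.
  V = {[x5]}: π^{-1}(V) = {x5} ∉ τ ✗.
  V = {[x1], [x5]}: π^{-1}(V) = {x1, x5} ∈ τ ✓.
  V = {[x2], [x5]}: π^{-1}(V) = {x2, x5} ∉ τ ✗.
  V = {[x1], [x2], [x5]}: π^{-1}(V) = {x1, x2, x5} ∈ τ ✓.
  V = {[x3=x4], [x5]}: π^{-1}(V) = {x3, x4, x5} ∉ τ ✗.
  V = {[x1], [x3=x4], [x5]}: π^{-1}(V) = {x1, x3, x4, x5} ∉ τ ✗.
  V = {[x2], [x3=x4], [x5]}: π^{-1}(V) = {x2, x3, x4, x5} ∉ τ ✗.
  V = {[x1], [x2], [x3=x4], [x5]}: π^{-1}(V) = {x1, x2, x3, x4, x5} ∈ τ ✓.
Open sets in the quotient: τ_Q = {{}, {[x1]}, {[x1], [x2]}, {[x1], [x2], [x3=x4]}, {[x1], [x5]}, {[x1], [x2], [x5]}, {[x1], [x2], [x3=x4], [x5]}} (7 elements).


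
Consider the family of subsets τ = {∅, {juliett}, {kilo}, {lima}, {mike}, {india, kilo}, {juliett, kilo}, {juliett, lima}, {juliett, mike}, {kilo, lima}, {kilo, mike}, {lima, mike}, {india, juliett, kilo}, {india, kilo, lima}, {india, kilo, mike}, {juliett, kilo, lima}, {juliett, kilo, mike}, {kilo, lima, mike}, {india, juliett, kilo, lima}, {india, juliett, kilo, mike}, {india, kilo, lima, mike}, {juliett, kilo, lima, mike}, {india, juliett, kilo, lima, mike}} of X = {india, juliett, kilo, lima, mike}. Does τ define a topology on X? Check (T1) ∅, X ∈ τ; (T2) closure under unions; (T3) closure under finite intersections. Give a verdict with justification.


τ is NOT a topology on X.

Axiom (T1): ∅ ∈ τ? Yes; X ∈ τ? Yes.
Axiom (T2/T3): check pairwise unions and intersections of members of τ.
Counterexample for (T2): {juliett} ∪ {lima, mike} = {juliett, lima, mike} ∉ τ. Therefore τ is NOT a topology.


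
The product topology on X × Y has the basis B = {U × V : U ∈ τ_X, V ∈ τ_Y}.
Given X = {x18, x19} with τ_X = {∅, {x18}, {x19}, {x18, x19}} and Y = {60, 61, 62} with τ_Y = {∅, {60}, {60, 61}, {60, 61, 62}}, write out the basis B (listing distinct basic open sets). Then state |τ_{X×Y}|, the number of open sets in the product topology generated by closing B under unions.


Basis B = {∅ × ∅, {x18} × {60}, {x19} × {60}, {x18} × {60, 61}, {x18, x19} × {60}, {x19} × {60, 61}, {x18} × {60, 61, 62}, {x19} × {60, 61, 62}, {x18, x19} × {60, 61}, {x18, x19} × {60, 61, 62}}; |τ_{X×Y}| = 16.

Enumerate products U × V with U ∈ τ_X, V ∈ τ_Y (deduplicated):
  ∅ × ∅ = {} (∅)
  {x18} × {60} = {(x18,60)}
  {x19} × {60} = {(x19,60)}
  {x18} × {60, 61} = {(x18,60), (x18,61)}
  {x18, x19} × {60} = {(x18,60), (x19,60)}
  {x19} × {60, 61} = {(x19,60), (x19,61)}
  {x18} × {60, 61, 62} = {(x18,60), (x18,61), (x18,62)}
  {x19} × {60, 61, 62} = {(x19,60), (x19,61), (x19,62)}
  {x18, x19} × {60, 61} = {(x18,60), (x18,61), (x19,60), (x19,61)}
  {x18, x19} × {60, 61, 62} = {(x18,60), (x18,61), (x18,62), (x19,60), (x19,61), (x19,62)}
These 10 distinct sets form the basis B.
Close under arbitrary unions to get τ_{X×Y}; counting gives |τ_{X×Y}| = 16.


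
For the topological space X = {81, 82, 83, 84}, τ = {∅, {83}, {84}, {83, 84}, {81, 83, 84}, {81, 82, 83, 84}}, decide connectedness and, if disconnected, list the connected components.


(X, τ) is connected.

Find clopen sets (U ∈ τ with X ∖ U ∈ τ):
  U = ∅, X ∖ U = {81, 82, 83, 84} — both open, so U is clopen.
  U = {81, 82, 83, 84}, X ∖ U = ∅ — both open, so U is clopen.
Only trivial clopens (∅ and X) exist, so (X, τ) is connected.
Compute connected components by grouping points that agree on all clopens:
  component: {81, 82, 83, 84}


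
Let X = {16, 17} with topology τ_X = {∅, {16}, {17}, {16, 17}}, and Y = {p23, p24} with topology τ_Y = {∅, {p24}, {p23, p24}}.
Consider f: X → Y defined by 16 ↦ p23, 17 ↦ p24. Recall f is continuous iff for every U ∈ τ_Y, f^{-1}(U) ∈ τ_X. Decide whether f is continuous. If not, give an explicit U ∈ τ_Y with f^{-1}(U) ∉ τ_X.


f IS continuous.

Compute f^{-1}(U) for each U ∈ τ_Y:
  U = ∅: f^{-1}(U) = ∅ ∈ τ_X ✓.
  U = {p24}: f^{-1}(U) = {17} ∈ τ_X ✓.
  U = {p23, p24}: f^{-1}(U) = {16, 17} ∈ τ_X ✓.
Every preimage lies in τ_X, so f IS continuous.


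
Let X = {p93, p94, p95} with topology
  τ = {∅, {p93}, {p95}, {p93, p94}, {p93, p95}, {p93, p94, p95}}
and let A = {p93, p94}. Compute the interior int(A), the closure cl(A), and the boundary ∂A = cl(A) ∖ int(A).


int(A) = {p93, p94}, cl(A) = {p93, p94}, ∂A = ∅.

Closed sets in (X, τ) are complements of opens:
  closed(X, τ) = {∅, {p94}, {p95}, {p93, p94}, {p94, p95}, {p93, p94, p95}}.
int(A) = ⋃ {U ∈ τ : U ⊆ A}. Opens contained in A: ∅, {p93}, {p93, p94}.
Taking the union of these: int(A) = {p93, p94}.
cl(A) = ⋂ {C closed : A ⊆ C}. Closed sets containing A: {p93, p94}, {p93, p94, p95}.
Intersecting these: cl(A) = {p93, p94}.
∂A = cl(A) ∖ int(A) = {p93, p94} ∖ {p93, p94} = ∅.


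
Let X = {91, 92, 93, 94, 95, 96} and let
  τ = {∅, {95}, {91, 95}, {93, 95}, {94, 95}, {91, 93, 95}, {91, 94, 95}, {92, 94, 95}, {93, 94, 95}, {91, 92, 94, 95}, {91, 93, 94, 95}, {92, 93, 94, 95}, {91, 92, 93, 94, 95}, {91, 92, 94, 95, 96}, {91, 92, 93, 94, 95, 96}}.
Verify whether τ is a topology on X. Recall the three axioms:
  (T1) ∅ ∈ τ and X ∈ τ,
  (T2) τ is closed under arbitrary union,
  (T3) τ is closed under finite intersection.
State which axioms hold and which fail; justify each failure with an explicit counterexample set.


τ IS a topology on X.

Axiom (T1): ∅ ∈ τ? Yes; X ∈ τ? Yes.
Axiom (T2/T3): check pairwise unions and intersections of members of τ.
All pairwise intersections and unions checked — each lies in τ. Therefore τ satisfies (T1), (T2), (T3): it IS a topology on X.


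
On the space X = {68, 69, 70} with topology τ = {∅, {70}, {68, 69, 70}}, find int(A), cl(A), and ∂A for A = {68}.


int(A) = ∅, cl(A) = {68, 69}, ∂A = {68, 69}.

Closed sets in (X, τ) are complements of opens:
  closed(X, τ) = {∅, {68, 69}, {68, 69, 70}}.
int(A) = ⋃ {U ∈ τ : U ⊆ A}. Opens contained in A: ∅.
Taking the union of these: int(A) = ∅.
cl(A) = ⋂ {C closed : A ⊆ C}. Closed sets containing A: {68, 69}, {68, 69, 70}.
Intersecting these: cl(A) = {68, 69}.
∂A = cl(A) ∖ int(A) = {68, 69} ∖ ∅ = {68, 69}.


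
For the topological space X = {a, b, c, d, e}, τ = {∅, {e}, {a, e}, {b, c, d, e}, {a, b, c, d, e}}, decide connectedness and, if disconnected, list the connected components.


(X, τ) is connected.

Find clopen sets (U ∈ τ with X ∖ U ∈ τ):
  U = ∅, X ∖ U = {a, b, c, d, e} — both open, so U is clopen.
  U = {a, b, c, d, e}, X ∖ U = ∅ — both open, so U is clopen.
Only trivial clopens (∅ and X) exist, so (X, τ) is connected.
Compute connected components by grouping points that agree on all clopens:
  component: {a, b, c, d, e}


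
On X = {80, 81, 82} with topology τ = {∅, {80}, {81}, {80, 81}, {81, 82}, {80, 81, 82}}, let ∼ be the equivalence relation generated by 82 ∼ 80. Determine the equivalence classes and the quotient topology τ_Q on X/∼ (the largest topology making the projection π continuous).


X/∼ = {[80=82], [81]}; |τ_Q| = 3.

Equivalence classes: [80=82], [81].
Quotient map π: X → X/∼ sends 80 ↦ [80=82], 81 ↦ [81], 82 ↦ [80=82].
For each subset V ⊆ X/∼, compute π^{-1}(V) ⊆ X and check whether π^{-1}(V) ∈ τ. V is open in τ_Q iff π^{-1}(V) ∈ τ.
  V = {}: π^{-1}(V) = ∅ ∈ τ ✓.
  V = {[80=82]}: π^{-1}(V) = {80, 82} ∉ τ ✗.
  V = {[81]}: π^{-1}(V) = {81} ∈ τ ✓.
  V = {[80=82], [81]}: π^{-1}(V) = {80, 81, 82} ∈ τ ✓.
Open sets in the quotient: τ_Q = {{}, {[81]}, {[80=82], [81]}} (3 elements).


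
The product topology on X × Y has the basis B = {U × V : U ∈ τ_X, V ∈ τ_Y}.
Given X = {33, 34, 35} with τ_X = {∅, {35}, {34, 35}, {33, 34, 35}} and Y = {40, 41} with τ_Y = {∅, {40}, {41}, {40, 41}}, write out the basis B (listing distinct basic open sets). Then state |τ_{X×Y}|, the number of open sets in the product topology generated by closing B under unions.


Basis B = {∅ × ∅, {35} × {40}, {35} × {41}, {34, 35} × {40}, {34, 35} × {41}, {35} × {40, 41}, {33, 34, 35} × {40}, {33, 34, 35} × {41}, {34, 35} × {40, 41}, {33, 34, 35} × {40, 41}}; |τ_{X×Y}| = 16.

Enumerate products U × V with U ∈ τ_X, V ∈ τ_Y (deduplicated):
  ∅ × ∅ = {} (∅)
  {35} × {40} = {(35,40)}
  {35} × {41} = {(35,41)}
  {34, 35} × {40} = {(34,40), (35,40)}
  {34, 35} × {41} = {(34,41), (35,41)}
  {35} × {40, 41} = {(35,40), (35,41)}
  {33, 34, 35} × {40} = {(33,40), (34,40), (35,40)}
  {33, 34, 35} × {41} = {(33,41), (34,41), (35,41)}
  {34, 35} × {40, 41} = {(34,40), (34,41), (35,40), (35,41)}
  {33, 34, 35} × {40, 41} = {(33,40), (33,41), (34,40), (34,41), (35,40), (35,41)}
These 10 distinct sets form the basis B.
Close under arbitrary unions to get τ_{X×Y}; counting gives |τ_{X×Y}| = 16.


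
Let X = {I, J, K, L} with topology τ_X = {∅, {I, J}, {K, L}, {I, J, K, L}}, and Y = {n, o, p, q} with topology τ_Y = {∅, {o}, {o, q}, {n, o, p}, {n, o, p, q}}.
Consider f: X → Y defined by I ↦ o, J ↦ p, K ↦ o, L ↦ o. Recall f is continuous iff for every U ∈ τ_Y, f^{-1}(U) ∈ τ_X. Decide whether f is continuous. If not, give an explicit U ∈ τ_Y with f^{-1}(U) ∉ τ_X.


f is NOT continuous.

Compute f^{-1}(U) for each U ∈ τ_Y:
  U = ∅: f^{-1}(U) = ∅ ∈ τ_X ✓.
  U = {o}: f^{-1}(U) = {I, K, L} ∉ τ_X ✗.
  U = {o, q}: f^{-1}(U) = {I, K, L} ∉ τ_X ✗.
  U = {n, o, p}: f^{-1}(U) = {I, J, K, L} ∈ τ_X ✓.
  U = {n, o, p, q}: f^{-1}(U) = {I, J, K, L} ∈ τ_X ✓.
Found U = {o} with f^{-1}(U) = {I, K, L} not in τ_X. Therefore f is NOT continuous.


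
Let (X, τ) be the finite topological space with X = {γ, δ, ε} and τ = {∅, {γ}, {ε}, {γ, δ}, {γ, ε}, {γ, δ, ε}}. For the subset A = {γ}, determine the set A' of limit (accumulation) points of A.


A' = {δ}

For each x ∈ X, list the open sets U ∈ τ with x ∈ U, then check whether U ∩ (A ∖ {x}) ≠ ∅ for every such U.
  x = γ: open {γ} ∋ x has {γ} ∩ (A ∖ {γ}) = ∅, so x is NOT a limit point.
  x = δ: opens ∋ x are {γ, δ}, {γ, δ, ε}; each meets A ∖ {δ}, so x IS a limit point.
  x = ε: open {ε} ∋ x has {ε} ∩ (A ∖ {ε}) = ∅, so x is NOT a limit point.
Collecting: A' = {δ}.


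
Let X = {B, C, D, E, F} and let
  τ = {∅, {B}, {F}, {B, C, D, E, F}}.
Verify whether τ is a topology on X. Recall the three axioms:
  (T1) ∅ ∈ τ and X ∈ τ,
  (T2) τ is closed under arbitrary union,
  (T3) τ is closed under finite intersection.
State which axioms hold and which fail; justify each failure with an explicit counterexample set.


τ is NOT a topology on X.

Axiom (T1): ∅ ∈ τ? Yes; X ∈ τ? Yes.
Axiom (T2/T3): check pairwise unions and intersections of members of τ.
Counterexample for (T2): {B} ∪ {F} = {B, F} ∉ τ. Therefore τ is NOT a topology.


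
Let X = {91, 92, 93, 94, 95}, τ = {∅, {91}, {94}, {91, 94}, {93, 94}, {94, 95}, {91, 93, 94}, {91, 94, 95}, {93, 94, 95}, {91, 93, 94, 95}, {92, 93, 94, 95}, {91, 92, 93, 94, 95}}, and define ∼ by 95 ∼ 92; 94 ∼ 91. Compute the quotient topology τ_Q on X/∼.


X/∼ = {[91=94], [92=95], [93]}; |τ_Q| = 4.

Equivalence classes: [91=94], [92=95], [93].
Quotient map π: X → X/∼ sends 91 ↦ [91=94], 92 ↦ [92=95], 93 ↦ [93], 94 ↦ [91=94], 95 ↦ [92=95].
For each subset V ⊆ X/∼, compute π^{-1}(V) ⊆ X and check whether π^{-1}(V) ∈ τ. V is open in τ_Q iff π^{-1}(V) ∈ τ.
  V = {}: π^{-1}(V) = ∅ ∈ τ ✓.
  V = {[91=94]}: π^{-1}(V) = {91, 94} ∈ τ ✓.
  V = {[92=95]}: π^{-1}(V) = {92, 95} ∉ τ ✗.
  V = {[91=94], [92=95]}: π^{-1}(V) = {91, 92, 94, 95} ∉ τ ✗.
  V = {[93]}: π^{-1}(V) = {93} ∉ τ ✗.
  V = {[91=94], [93]}: π^{-1}(V) = {91, 93, 94} ∈ τ ✓.
  V = {[92=95], [93]}: π^{-1}(V) = {92, 93, 95} ∉ τ ✗.
  V = {[91=94], [92=95], [93]}: π^{-1}(V) = {91, 92, 93, 94, 95} ∈ τ ✓.
Open sets in the quotient: τ_Q = {{}, {[91=94]}, {[91=94], [93]}, {[91=94], [92=95], [93]}} (4 elements).


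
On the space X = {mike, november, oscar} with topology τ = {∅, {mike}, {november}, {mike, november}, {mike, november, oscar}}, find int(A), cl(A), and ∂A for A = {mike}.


int(A) = {mike}, cl(A) = {mike, oscar}, ∂A = {oscar}.

Closed sets in (X, τ) are complements of opens:
  closed(X, τ) = {∅, {oscar}, {mike, oscar}, {november, oscar}, {mike, november, oscar}}.
int(A) = ⋃ {U ∈ τ : U ⊆ A}. Opens contained in A: ∅, {mike}.
Taking the union of these: int(A) = {mike}.
cl(A) = ⋂ {C closed : A ⊆ C}. Closed sets containing A: {mike, oscar}, {mike, november, oscar}.
Intersecting these: cl(A) = {mike, oscar}.
∂A = cl(A) ∖ int(A) = {mike, oscar} ∖ {mike} = {oscar}.


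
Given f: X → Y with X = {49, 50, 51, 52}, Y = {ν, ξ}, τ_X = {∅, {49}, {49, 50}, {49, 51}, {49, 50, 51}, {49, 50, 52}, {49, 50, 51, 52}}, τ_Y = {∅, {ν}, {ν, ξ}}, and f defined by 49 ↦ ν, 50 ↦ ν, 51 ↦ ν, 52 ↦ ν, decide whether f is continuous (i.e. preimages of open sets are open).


f IS continuous.

Compute f^{-1}(U) for each U ∈ τ_Y:
  U = ∅: f^{-1}(U) = ∅ ∈ τ_X ✓.
  U = {ν}: f^{-1}(U) = {49, 50, 51, 52} ∈ τ_X ✓.
  U = {ν, ξ}: f^{-1}(U) = {49, 50, 51, 52} ∈ τ_X ✓.
Every preimage lies in τ_X, so f IS continuous.


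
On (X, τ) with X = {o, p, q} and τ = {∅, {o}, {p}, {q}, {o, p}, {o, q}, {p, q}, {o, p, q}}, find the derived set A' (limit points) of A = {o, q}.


A' = ∅

For each x ∈ X, list the open sets U ∈ τ with x ∈ U, then check whether U ∩ (A ∖ {x}) ≠ ∅ for every such U.
  x = o: open {o} ∋ x has {o} ∩ (A ∖ {o}) = ∅, so x is NOT a limit point.
  x = p: open {p} ∋ x has {p} ∩ (A ∖ {p}) = ∅, so x is NOT a limit point.
  x = q: open {q} ∋ x has {q} ∩ (A ∖ {q}) = ∅, so x is NOT a limit point.
Collecting: A' = ∅.


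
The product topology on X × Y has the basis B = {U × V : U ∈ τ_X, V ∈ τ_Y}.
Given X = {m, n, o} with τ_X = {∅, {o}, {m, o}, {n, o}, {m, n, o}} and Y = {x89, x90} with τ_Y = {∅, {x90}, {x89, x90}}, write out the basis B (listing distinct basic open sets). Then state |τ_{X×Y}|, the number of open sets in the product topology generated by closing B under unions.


Basis B = {∅ × ∅, {o} × {x90}, {m, o} × {x90}, {n, o} × {x90}, {o} × {x89, x90}, {m, n, o} × {x90}, {m, o} × {x89, x90}, {n, o} × {x89, x90}, {m, n, o} × {x89, x90}}; |τ_{X×Y}| = 14.

Enumerate products U × V with U ∈ τ_X, V ∈ τ_Y (deduplicated):
  ∅ × ∅ = {} (∅)
  {o} × {x90} = {(o,x90)}
  {m, o} × {x90} = {(m,x90), (o,x90)}
  {n, o} × {x90} = {(n,x90), (o,x90)}
  {o} × {x89, x90} = {(o,x89), (o,x90)}
  {m, n, o} × {x90} = {(m,x90), (n,x90), (o,x90)}
  {m, o} × {x89, x90} = {(m,x89), (m,x90), (o,x89), (o,x90)}
  {n, o} × {x89, x90} = {(n,x89), (n,x90), (o,x89), (o,x90)}
  {m, n, o} × {x89, x90} = {(m,x89), (m,x90), (n,x89), (n,x90), (o,x89), (o,x90)}
These 9 distinct sets form the basis B.
Close under arbitrary unions to get τ_{X×Y}; counting gives |τ_{X×Y}| = 14.


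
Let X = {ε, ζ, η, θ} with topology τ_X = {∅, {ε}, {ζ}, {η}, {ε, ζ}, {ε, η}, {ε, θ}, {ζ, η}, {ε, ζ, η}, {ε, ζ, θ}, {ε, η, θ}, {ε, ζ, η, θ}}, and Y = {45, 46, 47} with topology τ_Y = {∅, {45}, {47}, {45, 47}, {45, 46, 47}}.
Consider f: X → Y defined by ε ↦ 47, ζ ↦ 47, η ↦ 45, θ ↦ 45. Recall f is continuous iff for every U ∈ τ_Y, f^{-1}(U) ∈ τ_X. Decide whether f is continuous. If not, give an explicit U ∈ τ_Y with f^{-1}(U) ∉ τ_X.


f is NOT continuous.

Compute f^{-1}(U) for each U ∈ τ_Y:
  U = ∅: f^{-1}(U) = ∅ ∈ τ_X ✓.
  U = {45}: f^{-1}(U) = {η, θ} ∉ τ_X ✗.
  U = {47}: f^{-1}(U) = {ε, ζ} ∈ τ_X ✓.
  U = {45, 47}: f^{-1}(U) = {ε, ζ, η, θ} ∈ τ_X ✓.
  U = {45, 46, 47}: f^{-1}(U) = {ε, ζ, η, θ} ∈ τ_X ✓.
Found U = {45} with f^{-1}(U) = {η, θ} not in τ_X. Therefore f is NOT continuous.


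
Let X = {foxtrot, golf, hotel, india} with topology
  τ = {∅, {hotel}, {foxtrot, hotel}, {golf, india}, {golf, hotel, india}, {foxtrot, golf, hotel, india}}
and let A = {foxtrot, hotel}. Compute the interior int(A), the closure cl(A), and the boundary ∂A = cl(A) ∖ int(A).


int(A) = {foxtrot, hotel}, cl(A) = {foxtrot, hotel}, ∂A = ∅.

Closed sets in (X, τ) are complements of opens:
  closed(X, τ) = {∅, {foxtrot}, {foxtrot, hotel}, {golf, india}, {foxtrot, golf, india}, {foxtrot, golf, hotel, india}}.
int(A) = ⋃ {U ∈ τ : U ⊆ A}. Opens contained in A: ∅, {hotel}, {foxtrot, hotel}.
Taking the union of these: int(A) = {foxtrot, hotel}.
cl(A) = ⋂ {C closed : A ⊆ C}. Closed sets containing A: {foxtrot, hotel}, {foxtrot, golf, hotel, india}.
Intersecting these: cl(A) = {foxtrot, hotel}.
∂A = cl(A) ∖ int(A) = {foxtrot, hotel} ∖ {foxtrot, hotel} = ∅.


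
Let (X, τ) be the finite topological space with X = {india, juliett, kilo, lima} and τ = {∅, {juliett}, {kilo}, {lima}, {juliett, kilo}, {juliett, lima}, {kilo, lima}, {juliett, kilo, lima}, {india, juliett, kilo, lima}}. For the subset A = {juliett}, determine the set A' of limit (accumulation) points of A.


A' = {india}

For each x ∈ X, list the open sets U ∈ τ with x ∈ U, then check whether U ∩ (A ∖ {x}) ≠ ∅ for every such U.
  x = india: opens ∋ x are {india, juliett, kilo, lima}; each meets A ∖ {india}, so x IS a limit point.
  x = juliett: open {juliett} ∋ x has {juliett} ∩ (A ∖ {juliett}) = ∅, so x is NOT a limit point.
  x = kilo: open {kilo} ∋ x has {kilo} ∩ (A ∖ {kilo}) = ∅, so x is NOT a limit point.
  x = lima: open {lima} ∋ x has {lima} ∩ (A ∖ {lima}) = ∅, so x is NOT a limit point.
Collecting: A' = {india}.


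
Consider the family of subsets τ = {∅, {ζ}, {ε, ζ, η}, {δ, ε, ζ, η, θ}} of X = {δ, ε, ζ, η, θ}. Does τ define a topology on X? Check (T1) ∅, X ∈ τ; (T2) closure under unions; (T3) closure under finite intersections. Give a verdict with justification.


τ IS a topology on X.

Axiom (T1): ∅ ∈ τ? Yes; X ∈ τ? Yes.
Axiom (T2/T3): check pairwise unions and intersections of members of τ.
All pairwise intersections and unions checked — each lies in τ. Therefore τ satisfies (T1), (T2), (T3): it IS a topology on X.


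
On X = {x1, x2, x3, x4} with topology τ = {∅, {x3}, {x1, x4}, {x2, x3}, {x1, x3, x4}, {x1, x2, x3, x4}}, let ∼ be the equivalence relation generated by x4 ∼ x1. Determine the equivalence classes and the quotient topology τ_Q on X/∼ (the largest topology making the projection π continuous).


X/∼ = {[x1=x4], [x2], [x3]}; |τ_Q| = 6.

Equivalence classes: [x1=x4], [x2], [x3].
Quotient map π: X → X/∼ sends x1 ↦ [x1=x4], x2 ↦ [x2], x3 ↦ [x3], x4 ↦ [x1=x4].
For each subset V ⊆ X/∼, compute π^{-1}(V) ⊆ X and check whether π^{-1}(V) ∈ τ. V is open in τ_Q iff π^{-1}(V) ∈ τ.
  V = {}: π^{-1}(V) = ∅ ∈ τ ✓.
  V = {[x1=x4]}: π^{-1}(V) = {x1, x4} ∈ τ ✓.
  V = {[x2]}: π^{-1}(V) = {x2} ∉ τ ✗.
  V = {[x1=x4], [x2]}: π^{-1}(V) = {x1, x2, x4} ∉ τ ✗.
  V = {[x3]}: π^{-1}(V) = {x3} ∈ τ ✓.
  V = {[x1=x4], [x3]}: π^{-1}(V) = {x1, x3, x4} ∈ τ ✓.
  V = {[x2], [x3]}: π^{-1}(V) = {x2, x3} ∈ τ ✓.
  V = {[x1=x4], [x2], [x3]}: π^{-1}(V) = {x1, x2, x3, x4} ∈ τ ✓.
Open sets in the quotient: τ_Q = {{}, {[x1=x4]}, {[x3]}, {[x1=x4], [x3]}, {[x2], [x3]}, {[x1=x4], [x2], [x3]}} (6 elements).


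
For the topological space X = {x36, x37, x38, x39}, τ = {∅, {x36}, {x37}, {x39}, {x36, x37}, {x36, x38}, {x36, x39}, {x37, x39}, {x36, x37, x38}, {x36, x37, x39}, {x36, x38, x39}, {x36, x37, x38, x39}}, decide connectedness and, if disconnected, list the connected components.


(X, τ) is disconnected; components = [{x37}, {x39}, {x36, x38}].

Find clopen sets (U ∈ τ with X ∖ U ∈ τ):
  U = ∅, X ∖ U = {x36, x37, x38, x39} — both open, so U is clopen.
  U = {x37}, X ∖ U = {x36, x38, x39} — both open, so U is clopen.
  U = {x39}, X ∖ U = {x36, x37, x38} — both open, so U is clopen.
  U = {x36, x38}, X ∖ U = {x37, x39} — both open, so U is clopen.
  U = {x37, x39}, X ∖ U = {x36, x38} — both open, so U is clopen.
  U = {x36, x37, x38}, X ∖ U = {x39} — both open, so U is clopen.
  U = {x36, x38, x39}, X ∖ U = {x37} — both open, so U is clopen.
  U = {x36, x37, x38, x39}, X ∖ U = ∅ — both open, so U is clopen.
Nontrivial clopen(s) exist: e.g. {x36, x37, x38}. So (X, τ) is disconnected.
Compute connected components by grouping points that agree on all clopens:
  component: {x37}
  component: {x39}
  component: {x36, x38}


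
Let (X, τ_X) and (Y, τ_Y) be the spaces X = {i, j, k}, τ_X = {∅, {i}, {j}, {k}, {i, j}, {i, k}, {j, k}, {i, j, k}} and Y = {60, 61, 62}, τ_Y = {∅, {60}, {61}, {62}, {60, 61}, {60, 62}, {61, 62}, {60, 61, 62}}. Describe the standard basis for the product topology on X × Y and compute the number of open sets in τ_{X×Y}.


Basis B = {∅ × ∅, {i} × {60}, {i} × {61}, {i} × {62}, {j} × {60}, {j} × {61}, {j} × {62}, {k} × {60}, {k} × {61}, {k} × {62}, {i} × {60, 61}, {i} × {60, 62}, {i, j} × {60}, {i, k} × {60}, {i} × {61, 62}, {i, j} × {61}, {i, k} × {61}, {i, j} × {62}, {i, k} × {62}, {j} × {60, 61}, {j} × {60, 62}, {j, k} × {60}, {j} × {61, 62}, {j, k} × {61}, {j, k} × {62}, {k} × {60, 61}, {k} × {60, 62}, {k} × {61, 62}, {i} × {60, 61, 62}, {i, j, k} × {60}, {i, j, k} × {61}, {i, j, k} × {62}, {j} × {60, 61, 62}, {k} × {60, 61, 62}, {i, j} × {60, 61}, {i, k} × {60, 61}, {i, j} × {60, 62}, {i, k} × {60, 62}, {i, j} × {61, 62}, {i, k} × {61, 62}, {j, k} × {60, 61}, {j, k} × {60, 62}, {j, k} × {61, 62}, {i, j} × {60, 61, 62}, {i, k} × {60, 61, 62}, {i, j, k} × {60, 61}, {i, j, k} × {60, 62}, {i, j, k} × {61, 62}, {j, k} × {60, 61, 62}, {i, j, k} × {60, 61, 62}}; |τ_{X×Y}| = 512.

Enumerate products U × V with U ∈ τ_X, V ∈ τ_Y (deduplicated):
  ∅ × ∅ = {} (∅)
  {i} × {60} = {(i,60)}
  {i} × {61} = {(i,61)}
  {i} × {62} = {(i,62)}
  {j} × {60} = {(j,60)}
  {j} × {61} = {(j,61)}
  {j} × {62} = {(j,62)}
  {k} × {60} = {(k,60)}
  {k} × {61} = {(k,61)}
  {k} × {62} = {(k,62)}
  {i} × {60, 61} = {(i,60), (i,61)}
  {i} × {60, 62} = {(i,60), (i,62)}
  {i, j} × {60} = {(i,60), (j,60)}
  {i, k} × {60} = {(i,60), (k,60)}
  {i} × {61, 62} = {(i,61), (i,62)}
  {i, j} × {61} = {(i,61), (j,61)}
  {i, k} × {61} = {(i,61), (k,61)}
  {i, j} × {62} = {(i,62), (j,62)}
  {i, k} × {62} = {(i,62), (k,62)}
  {j} × {60, 61} = {(j,60), (j,61)}
  {j} × {60, 62} = {(j,60), (j,62)}
  {j, k} × {60} = {(j,60), (k,60)}
  {j} × {61, 62} = {(j,61), (j,62)}
  {j, k} × {61} = {(j,61), (k,61)}
  {j, k} × {62} = {(j,62), (k,62)}
  {k} × {60, 61} = {(k,60), (k,61)}
  {k} × {60, 62} = {(k,60), (k,62)}
  {k} × {61, 62} = {(k,61), (k,62)}
  {i} × {60, 61, 62} = {(i,60), (i,61), (i,62)}
  {i, j, k} × {60} = {(i,60), (j,60), (k,60)}
  {i, j, k} × {61} = {(i,61), (j,61), (k,61)}
  {i, j, k} × {62} = {(i,62), (j,62), (k,62)}
  {j} × {60, 61, 62} = {(j,60), (j,61), (j,62)}
  {k} × {60, 61, 62} = {(k,60), (k,61), (k,62)}
  {i, j} × {60, 61} = {(i,60), (i,61), (j,60), (j,61)}
  {i, k} × {60, 61} = {(i,60), (i,61), (k,60), (k,61)}
  {i, j} × {60, 62} = {(i,60), (i,62), (j,60), (j,62)}
  {i, k} × {60, 62} = {(i,60), (i,62), (k,60), (k,62)}
  {i, j} × {61, 62} = {(i,61), (i,62), (j,61), (j,62)}
  {i, k} × {61, 62} = {(i,61), (i,62), (k,61), (k,62)}
  {j, k} × {60, 61} = {(j,60), (j,61), (k,60), (k,61)}
  {j, k} × {60, 62} = {(j,60), (j,62), (k,60), (k,62)}
  {j, k} × {61, 62} = {(j,61), (j,62), (k,61), (k,62)}
  {i, j} × {60, 61, 62} = {(i,60), (i,61), (i,62), (j,60), (j,61), (j,62)}
  {i, k} × {60, 61, 62} = {(i,60), (i,61), (i,62), (k,60), (k,61), (k,62)}
  {i, j, k} × {60, 61} = {(i,60), (i,61), (j,60), (j,61), (k,60), (k,61)}
  {i, j, k} × {60, 62} = {(i,60), (i,62), (j,60), (j,62), (k,60), (k,62)}
  {i, j, k} × {61, 62} = {(i,61), (i,62), (j,61), (j,62), (k,61), (k,62)}
  {j, k} × {60, 61, 62} = {(j,60), (j,61), (j,62), (k,60), (k,61), (k,62)}
  {i, j, k} × {60, 61, 62} = {(i,60), (i,61), (i,62), (j,60), (j,61), (j,62), (k,60), (k,61), (k,62)}
These 50 distinct sets form the basis B.
Close under arbitrary unions to get τ_{X×Y}; counting gives |τ_{X×Y}| = 512.


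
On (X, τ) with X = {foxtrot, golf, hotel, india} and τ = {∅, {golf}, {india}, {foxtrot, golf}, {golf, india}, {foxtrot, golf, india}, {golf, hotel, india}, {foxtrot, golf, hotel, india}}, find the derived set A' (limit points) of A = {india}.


A' = {hotel}

For each x ∈ X, list the open sets U ∈ τ with x ∈ U, then check whether U ∩ (A ∖ {x}) ≠ ∅ for every such U.
  x = foxtrot: open {foxtrot, golf} ∋ x has {foxtrot, golf} ∩ (A ∖ {foxtrot}) = ∅, so x is NOT a limit point.
  x = golf: open {golf} ∋ x has {golf} ∩ (A ∖ {golf}) = ∅, so x is NOT a limit point.
  x = hotel: opens ∋ x are {golf, hotel, india}, {foxtrot, golf, hotel, india}; each meets A ∖ {hotel}, so x IS a limit point.
  x = india: open {india} ∋ x has {india} ∩ (A ∖ {india}) = ∅, so x is NOT a limit point.
Collecting: A' = {hotel}.
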